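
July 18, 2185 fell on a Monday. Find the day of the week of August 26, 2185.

Friday

July 2185: 31 − 18 = 13 days remain.
August 1–26, 2185: 26 days.
Total: 13 + 26 = 39 days.
39 mod 7 = 4, so 4 days after Monday is Friday.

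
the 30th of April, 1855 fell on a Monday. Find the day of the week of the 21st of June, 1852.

Count forward from the earlier date (June 21, 1852) to the later (April 30, 1855):
Day-of-year of June 21, 1852: 173.
Day-of-year of April 30, 1855: 120.
1852 has 366 days, so 366 − 173 = 193 days remain in 1852.
Full years: 1853: 365; 1854: 365. Sum = 730.
Total: 193 + 730 + 120 = 1043 days.
1043 is a multiple of 7, so the 21st of June, 1852 falls on the same weekday: Monday.

Monday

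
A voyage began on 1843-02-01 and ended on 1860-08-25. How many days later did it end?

From February 1, 1843 to February 1, 1860: 17 years, of which 4 contain a Feb 29 — 13×365 + 4×366 = 6209 days.
February 1860: 29 − 1 = 28 days remain (1860 is a leap year, so February has 29 days).
Then March (31), April (30), May (31), June (30), July (31): 31 + 30 + 31 + 30 + 31 = 153 days.
August 1–25, 1860: 25 days.
Residual: 206 days.
Total: 6415 days.

6415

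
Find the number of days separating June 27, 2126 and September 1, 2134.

Day-of-year of June 27, 2126: 178.
Day-of-year of September 1, 2134: 244.
2126 has 365 days, so 365 − 178 = 187 days remain in 2126.
Full years 2127–2133: 5 common + 2 leap = 5×365 + 2×366 = 2557 days.
Total: 187 + 2557 + 244 = 2988 days.

2988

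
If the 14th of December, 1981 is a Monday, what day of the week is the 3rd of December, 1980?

Count forward from the earlier date (December 3, 1980) to the later (December 14, 1981):
Day-of-year of December 3, 1980: 338.
Day-of-year of December 14, 1981: 348.
1980 has 366 days, so 366 − 338 = 28 days remain in 1980.
Total: 28 + 348 = 376 days.
376 mod 7 = 5, so 5 days before Monday is Wednesday.

Wednesday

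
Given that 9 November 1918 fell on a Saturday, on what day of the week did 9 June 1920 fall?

November 1918: 30 − 9 = 21 days remain.
Then 18 full months totalling 548 days.
June 1–9, 1920: 9 days.
Total: 21 + 548 + 9 = 578 days.
578 mod 7 = 4, so 4 days after Saturday is Wednesday.

Wednesday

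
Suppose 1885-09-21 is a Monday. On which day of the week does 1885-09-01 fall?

Count forward from the earlier date (September 1, 1885) to the later (September 21, 1885):
Within September 1885: 21 − 1 = 20 days.
20 mod 7 = 6, so 6 days before Monday is Tuesday.

Tuesday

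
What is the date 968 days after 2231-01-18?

2233-09-12

Count 968 days after January 18, 2231:
January 18, 2231 → January 18, 2232: 365 days.
January 18, 2232 → January 18, 2233: 366 days (2232 is a leap year).
January 2233: 31 − 18 = 13 days remain.
Then February 2233 (28), March (31), April (30), May (31), June (30), July (31), August (31): 28 + 31 + 30 + 31 + 30 + 31 + 31 = 212 days.
September 1–12, 2233: 12 days.
Residual: 237 days.
Total: 968 days.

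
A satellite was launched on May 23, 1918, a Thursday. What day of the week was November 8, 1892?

Tuesday

Count forward from the earlier date (November 8, 1892) to the later (May 23, 1918):
Day-of-year of November 8, 1892: 313.
Day-of-year of May 23, 1918: 143.
1892 has 366 days, so 366 − 313 = 53 days remain in 1892.
Full years 1893–1917: 20 common + 5 leap = 20×365 + 5×366 = 9130 days.
Total: 53 + 9130 + 143 = 9326 days.
9326 mod 7 = 2, so 2 days before Thursday is Tuesday.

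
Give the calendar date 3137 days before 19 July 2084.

17 December 2075

Count 3137 days before July 19, 2084:
From December 17, 2075 to December 17, 2083: 8 years, of which 2 contain a Feb 29 — 6×365 + 2×366 = 2922 days.
December 2083: 31 − 17 = 14 days remain.
Then January (31), February 2084 (29), March (31), April (30), May (31), June (30): 31 + 29 + 31 + 30 + 31 + 30 = 182 days.
July 1–19, 2084: 19 days.
Residual: 215 days.
Total: 3137 days.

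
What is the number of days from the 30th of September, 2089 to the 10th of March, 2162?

Day-of-year of September 30, 2089: 273.
Day-of-year of March 10, 2162: 69.
2089 has 365 days, so 365 − 273 = 92 days remain in 2089.
Full years 2090–2161: 55 common + 17 leap = 55×365 + 17×366 = 26297 days.
Total: 92 + 26297 + 69 = 26458 days.

26458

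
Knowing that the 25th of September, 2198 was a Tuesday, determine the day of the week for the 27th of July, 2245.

Day-of-year of September 25, 2198: 268.
Day-of-year of July 27, 2245: 208.
2198 has 365 days, so 365 − 268 = 97 days remain in 2198.
Full years 2199–2244: 35 common + 11 leap = 35×365 + 11×366 = 16801 days.
Total: 97 + 16801 + 208 = 17106 days.
17106 mod 7 = 5, so 5 days after Tuesday is Sunday.

Sunday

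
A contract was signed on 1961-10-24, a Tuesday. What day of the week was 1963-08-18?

Day-of-year of October 24, 1961: 297.
Day-of-year of August 18, 1963: 230.
1961 has 365 days, so 365 − 297 = 68 days remain in 1961.
Full years: 1962: 365. Sum = 365.
Total: 68 + 365 + 230 = 663 days.
663 mod 7 = 5, so 5 days after Tuesday is Sunday.

Sunday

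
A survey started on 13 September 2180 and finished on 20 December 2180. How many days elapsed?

September 2180: 30 − 13 = 17 days remain.
Then October (31), November (30): 31 + 30 = 61 days.
December 1–20, 2180: 20 days.
Total: 17 + 61 + 20 = 98 days.

98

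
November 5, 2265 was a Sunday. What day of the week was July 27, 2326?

From November 5, 2265 to November 5, 2325: 60 years, of which 14 contain a Feb 29 — 46×365 + 14×366 = 21914 days.
(2300 is not a leap year (divisible by 100 but not 400).)
November 2325: 30 − 5 = 25 days remain.
Then December (31), January (31), February 2326 (28), March (31), April (30), May (31), June (30): 31 + 31 + 28 + 31 + 30 + 31 + 30 = 212 days.
July 1–27, 2326: 27 days.
Residual: 264 days.
Total: 22178 days.
22178 mod 7 = 2, so 2 days after Sunday is Tuesday.

Tuesday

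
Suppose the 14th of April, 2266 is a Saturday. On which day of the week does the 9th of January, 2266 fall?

Tuesday

Count forward from the earlier date (January 9, 2266) to the later (April 14, 2266):
January 2266: 31 − 9 = 22 days remain.
Then February 2266 (28), March (31): 28 + 31 = 59 days.
April 1–14, 2266: 14 days.
Total: 22 + 59 + 14 = 95 days.
95 mod 7 = 4, so 4 days before Saturday is Tuesday.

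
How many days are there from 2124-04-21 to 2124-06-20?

60

April 2124: 30 − 21 = 9 days remain.
Then May (31): 31 days.
June 1–20, 2124: 20 days.
Total: 9 + 31 + 20 = 60 days.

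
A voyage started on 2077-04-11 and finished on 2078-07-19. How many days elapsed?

464

April 2077: 30 − 11 = 19 days remain.
Then 14 full months totalling 426 days.
July 1–19, 2078: 19 days.
Total: 19 + 426 + 19 = 464 days.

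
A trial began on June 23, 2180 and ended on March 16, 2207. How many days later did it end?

9761

From June 23, 2180 to June 23, 2206: 26 years, of which 5 contain a Feb 29 — 21×365 + 5×366 = 9495 days.
(2200 is not a leap year (divisible by 100 but not 400).)
June 2206: 30 − 23 = 7 days remain.
Then July (31), August (31), September (30), October (31), November (30), December (31), January (31), February 2207 (28): 31 + 31 + 30 + 31 + 30 + 31 + 31 + 28 = 243 days.
March 1–16, 2207: 16 days.
Residual: 266 days.
Total: 9761 days.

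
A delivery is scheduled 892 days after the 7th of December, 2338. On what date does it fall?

the 17th of May, 2341

Count 892 days after December 7, 2338:
Day-of-year of December 7, 2338: 341.
Day-of-year of May 17, 2341: 137.
2338 has 365 days, so 365 − 341 = 24 days remain in 2338.
Full years: 2339: 365; 2340: 366. Sum = 731.
Total: 24 + 731 + 137 = 892 days.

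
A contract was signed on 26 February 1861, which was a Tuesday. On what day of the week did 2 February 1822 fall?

Saturday

Count forward from the earlier date (February 2, 1822) to the later (February 26, 1861):
Day-of-year of February 2, 1822: 33.
Day-of-year of February 26, 1861: 57.
1822 has 365 days, so 365 − 33 = 332 days remain in 1822.
Full years 1823–1860: 28 common + 10 leap = 28×365 + 10×366 = 13880 days.
Total: 332 + 13880 + 57 = 14269 days.
14269 mod 7 = 3, so 3 days before Tuesday is Saturday.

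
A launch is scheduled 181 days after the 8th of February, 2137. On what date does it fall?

the 8th of August, 2137

Count 181 days after February 8, 2137:
February 2137: 28 − 8 = 20 days remain (2137 is not a leap year, so February has 28 days).
Then March (31), April (30), May (31), June (30), July (31): 31 + 30 + 31 + 30 + 31 = 153 days.
August 1–8, 2137: 8 days.
Total: 20 + 153 + 8 = 181 days.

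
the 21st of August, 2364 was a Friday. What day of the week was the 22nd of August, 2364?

Saturday

Within August 2364: 22 − 21 = 1 day.
1 mod 7 = 1, so 1 day after Friday is Saturday.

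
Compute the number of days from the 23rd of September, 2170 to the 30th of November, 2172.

September 2170: 30 − 23 = 7 days remain.
Then 25 full months totalling 762 days.
November 1–30, 2172: 30 days.
Total: 7 + 762 + 30 = 799 days.

799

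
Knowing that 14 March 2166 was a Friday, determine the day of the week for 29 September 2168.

Thursday

March 14, 2166 → March 14, 2167: 365 days.
March 14, 2167 → March 14, 2168: 366 days (2168 is a leap year).
March 2168: 31 − 14 = 17 days remain.
Then April (30), May (31), June (30), July (31), August (31): 30 + 31 + 30 + 31 + 31 = 153 days.
September 1–29, 2168: 29 days.
Residual: 199 days.
Total: 930 days.
930 mod 7 = 6, so 6 days after Friday is Thursday.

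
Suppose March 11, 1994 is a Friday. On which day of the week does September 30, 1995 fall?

Saturday

March 1994: 31 − 11 = 20 days remain.
Then 17 full months totalling 518 days.
September 1–30, 1995: 30 days.
Total: 20 + 518 + 30 = 568 days.
568 mod 7 = 1, so 1 day after Friday is Saturday.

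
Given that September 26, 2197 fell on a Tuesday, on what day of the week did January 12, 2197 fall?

Thursday

Count forward from the earlier date (January 12, 2197) to the later (September 26, 2197):
January 2197: 31 − 12 = 19 days remain.
Then February 2197 (28), March (31), April (30), May (31), June (30), July (31), August (31): 28 + 31 + 30 + 31 + 30 + 31 + 31 = 212 days.
September 1–26, 2197: 26 days.
Total: 19 + 212 + 26 = 257 days.
257 mod 7 = 5, so 5 days before Tuesday is Thursday.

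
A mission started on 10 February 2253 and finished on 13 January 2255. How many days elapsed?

February 10, 2253 → February 10, 2254: 365 days.
February 2254: 28 − 10 = 18 days remain (2254 is not a leap year, so February has 28 days).
Then 10 full months totalling 306 days.
January 1–13, 2255: 13 days.
Residual: 337 days.
Total: 702 days.

702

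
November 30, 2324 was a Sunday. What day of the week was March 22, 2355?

Tuesday

From November 30, 2324 to November 30, 2354: 30 years, of which 7 contain a Feb 29 — 23×365 + 7×366 = 10957 days.
November 2354: 30 − 30 = 0 days remain.
Then December (31), January (31), February 2355 (28): 31 + 31 + 28 = 90 days.
March 1–22, 2355: 22 days.
Residual: 112 days.
Total: 11069 days.
11069 mod 7 = 2, so 2 days after Sunday is Tuesday.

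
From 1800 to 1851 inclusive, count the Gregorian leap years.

Years divisible by 4: 1800, 1804, …, 1848 — 13 in all.
Of these, 1800 is divisible by 100 but not 400, so not leap.
Leap years: 13 − 1 = 12.

12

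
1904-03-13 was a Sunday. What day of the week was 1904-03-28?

Monday

Within March 1904: 28 − 13 = 15 days.
15 mod 7 = 1, so 1 day after Sunday is Monday.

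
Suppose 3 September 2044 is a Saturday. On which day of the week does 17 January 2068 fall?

Tuesday

From September 3, 2044 to September 3, 2067: 23 years, of which 5 contain a Feb 29 — 18×365 + 5×366 = 8400 days.
September 2067: 30 − 3 = 27 days remain.
Then October (31), November (30), December (31): 31 + 30 + 31 = 92 days.
January 1–17, 2068: 17 days.
Residual: 136 days.
Total: 8536 days.
8536 mod 7 = 3, so 3 days after Saturday is Tuesday.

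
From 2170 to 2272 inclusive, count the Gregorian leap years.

25

Years divisible by 4: 2172, 2176, …, 2272 — 26 in all.
Of these, 2200 is divisible by 100 but not 400, so not leap.
Leap years: 26 − 1 = 25.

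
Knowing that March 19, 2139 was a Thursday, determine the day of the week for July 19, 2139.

March 2139: 31 − 19 = 12 days remain.
Then April (30), May (31), June (30): 30 + 31 + 30 = 91 days.
July 1–19, 2139: 19 days.
Total: 12 + 91 + 19 = 122 days.
122 mod 7 = 3, so 3 days after Thursday is Sunday.

Sunday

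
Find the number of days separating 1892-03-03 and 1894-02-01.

March 1892: 31 − 3 = 28 days remain.
Then 22 full months totalling 671 days.
February 1, 1894: 1 day (1894 is not a leap year).
Total: 28 + 671 + 1 = 700 days.

700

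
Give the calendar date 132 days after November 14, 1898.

March 26, 1899

Count 132 days after November 14, 1898:
November 1898: 30 − 14 = 16 days remain.
Then December (31), January (31), February 1899 (28): 31 + 31 + 28 = 90 days.
March 1–26, 1899: 26 days.
Residual: 132 days.
Total: 132 days.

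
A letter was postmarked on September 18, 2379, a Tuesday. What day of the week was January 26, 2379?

Friday

Count forward from the earlier date (January 26, 2379) to the later (September 18, 2379):
January 2379: 31 − 26 = 5 days remain.
Then February 2379 (28), March (31), April (30), May (31), June (30), July (31), August (31): 28 + 31 + 30 + 31 + 30 + 31 + 31 = 212 days.
September 1–18, 2379: 18 days.
Total: 5 + 212 + 18 = 235 days.
235 mod 7 = 4, so 4 days before Tuesday is Friday.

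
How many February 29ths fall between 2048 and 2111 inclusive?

Years divisible by 4: 2048, 2052, …, 2108 — 16 in all.
Of these, 2100 is divisible by 100 but not 400, so not leap.
Leap years: 16 − 1 = 15.

15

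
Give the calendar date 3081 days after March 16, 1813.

August 22, 1821

Count 3081 days after March 16, 1813:
Day-of-year of March 16, 1813: 75.
Day-of-year of August 22, 1821: 234.
1813 has 365 days, so 365 − 75 = 290 days remain in 1813.
Full years 1814–1820: 5 common + 2 leap = 5×365 + 2×366 = 2557 days.
Total: 290 + 2557 + 234 = 3081 days.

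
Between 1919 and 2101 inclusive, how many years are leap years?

Years divisible by 4: 1920, 1924, …, 2100 — 46 in all.
Of these, 2100 is divisible by 100 but not 400, so not leap.
2000 is divisible by 400, so still leap.
Leap years: 46 − 1 = 45.

45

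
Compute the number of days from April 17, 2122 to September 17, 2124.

884

April 2122: 30 − 17 = 13 days remain.
Then 28 full months totalling 854 days.
September 1–17, 2124: 17 days.
Total: 13 + 854 + 17 = 884 days.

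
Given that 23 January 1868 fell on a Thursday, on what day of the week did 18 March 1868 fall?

Wednesday

January 1868: 31 − 23 = 8 days remain.
Then February 1868 (29): 29 days.
March 1–18, 1868: 18 days.
Total: 8 + 29 + 18 = 55 days.
55 mod 7 = 6, so 6 days after Thursday is Wednesday.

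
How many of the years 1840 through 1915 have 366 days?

Years divisible by 4: 1840, 1844, …, 1912 — 19 in all.
Of these, 1900 is divisible by 100 but not 400, so not leap.
Leap years: 19 − 1 = 18.

18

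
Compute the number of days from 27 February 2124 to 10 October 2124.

February 2124: 29 − 27 = 2 days remain (2124 is a leap year, so February has 29 days).
Then March (31), April (30), May (31), June (30), July (31), August (31), September (30): 31 + 30 + 31 + 30 + 31 + 31 + 30 = 214 days.
October 1–10, 2124: 10 days.
Total: 2 + 214 + 10 = 226 days.

226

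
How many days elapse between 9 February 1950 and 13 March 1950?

February 1950: 28 − 9 = 19 days remain (1950 is not a leap year, so February has 28 days).
March 1–13, 1950: 13 days.
Total: 19 + 13 = 32 days.

32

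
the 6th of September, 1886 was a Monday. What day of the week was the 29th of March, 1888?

September 1886: 30 − 6 = 24 days remain.
Then 17 full months totalling 517 days.
March 1–29, 1888: 29 days.
Total: 24 + 517 + 29 = 570 days.
570 mod 7 = 3, so 3 days after Monday is Thursday.

Thursday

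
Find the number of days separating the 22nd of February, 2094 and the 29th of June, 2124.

Day-of-year of February 22, 2094: 53.
Day-of-year of June 29, 2124: 181.
2094 has 365 days, so 365 − 53 = 312 days remain in 2094.
Full years 2095–2123: 23 common + 6 leap = 23×365 + 6×366 = 10591 days.
Total: 312 + 10591 + 181 = 11084 days.

11084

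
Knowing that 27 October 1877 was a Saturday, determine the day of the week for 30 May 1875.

Count forward from the earlier date (May 30, 1875) to the later (October 27, 1877):
May 30, 1875 → May 30, 1876: 366 days (1876 is a leap year).
May 30, 1876 → May 30, 1877: 365 days.
May 1877: 31 − 30 = 1 day remains.
Then June (30), July (31), August (31), September (30): 30 + 31 + 31 + 30 = 122 days.
October 1–27, 1877: 27 days.
Residual: 150 days.
Total: 881 days.
881 mod 7 = 6, so 6 days before Saturday is Sunday.

Sunday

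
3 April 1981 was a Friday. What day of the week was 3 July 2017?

From April 3, 1981 to April 3, 2017: 36 years, of which 9 contain a Feb 29 — 27×365 + 9×366 = 13149 days.
(2000 is a leap year (divisible by 400).)
April 2017: 30 − 3 = 27 days remain.
Then May (31), June (30): 31 + 30 = 61 days.
July 1–3, 2017: 3 days.
Residual: 91 days.
Total: 13240 days.
13240 mod 7 = 3, so 3 days after Friday is Monday.

Monday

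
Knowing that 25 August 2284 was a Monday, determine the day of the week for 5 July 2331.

From August 25, 2284 to August 25, 2330: 46 years, of which 10 contain a Feb 29 — 36×365 + 10×366 = 16800 days.
(2300 is not a leap year (divisible by 100 but not 400).)
August 2330: 31 − 25 = 6 days remain.
Then 10 full months totalling 303 days.
July 1–5, 2331: 5 days.
Residual: 314 days.
Total: 17114 days.
17114 mod 7 = 6, so 6 days after Monday is Sunday.

Sunday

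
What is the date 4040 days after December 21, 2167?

January 12, 2179

Count 4040 days after December 21, 2167:
From December 21, 2167 to December 21, 2178: 11 years, of which 3 contain a Feb 29 — 8×365 + 3×366 = 4018 days.
December 2178: 31 − 21 = 10 days remain.
January 1–12, 2179: 12 days.
Residual: 22 days.
Total: 4040 days.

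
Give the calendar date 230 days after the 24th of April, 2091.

the 10th of December, 2091

Count 230 days after April 24, 2091:
April 2091: 30 − 24 = 6 days remain.
Then May (31), June (30), July (31), August (31), September (30), October (31), November (30): 31 + 30 + 31 + 31 + 30 + 31 + 30 = 214 days.
December 1–10, 2091: 10 days.
Total: 6 + 214 + 10 = 230 days.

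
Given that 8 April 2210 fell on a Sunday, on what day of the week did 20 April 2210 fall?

Within April 2210: 20 − 8 = 12 days.
12 mod 7 = 5, so 5 days after Sunday is Friday.

Friday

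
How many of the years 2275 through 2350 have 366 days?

18

Years divisible by 4: 2276, 2280, …, 2348 — 19 in all.
Of these, 2300 is divisible by 100 but not 400, so not leap.
Leap years: 19 − 1 = 18.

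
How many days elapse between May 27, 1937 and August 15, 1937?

80

May 1937: 31 − 27 = 4 days remain.
Then June (30), July (31): 30 + 31 = 61 days.
August 1–15, 1937: 15 days.
Total: 4 + 61 + 15 = 80 days.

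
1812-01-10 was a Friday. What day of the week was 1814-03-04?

Friday

January 1812: 31 − 10 = 21 days remain.
Then 25 full months totalling 759 days.
March 1–4, 1814: 4 days.
Total: 21 + 759 + 4 = 784 days.
784 is a multiple of 7, so 1814-03-04 falls on the same weekday: Friday.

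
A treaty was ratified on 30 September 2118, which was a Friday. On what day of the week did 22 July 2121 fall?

Day-of-year of September 30, 2118: 273.
Day-of-year of July 22, 2121: 203.
2118 has 365 days, so 365 − 273 = 92 days remain in 2118.
Full years: 2119: 365; 2120: 366. Sum = 731.
Total: 92 + 731 + 203 = 1026 days.
1026 mod 7 = 4, so 4 days after Friday is Tuesday.

Tuesday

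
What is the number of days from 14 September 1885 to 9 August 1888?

1060

Day-of-year of September 14, 1885: 257.
Day-of-year of August 9, 1888: 222.
1885 has 365 days, so 365 − 257 = 108 days remain in 1885.
Full years: 1886: 365; 1887: 365. Sum = 730.
Total: 108 + 730 + 222 = 1060 days.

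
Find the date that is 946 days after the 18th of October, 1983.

the 21st of May, 1986

Count 946 days after October 18, 1983:
Day-of-year of October 18, 1983: 291.
Day-of-year of May 21, 1986: 141.
1983 has 365 days, so 365 − 291 = 74 days remain in 1983.
Full years: 1984: 366; 1985: 365. Sum = 731.
Total: 74 + 731 + 141 = 946 days.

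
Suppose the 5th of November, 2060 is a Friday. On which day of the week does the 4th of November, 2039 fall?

Friday

Count forward from the earlier date (November 4, 2039) to the later (November 5, 2060):
From November 4, 2039 to November 4, 2060: 21 years, of which 6 contain a Feb 29 — 15×365 + 6×366 = 7671 days.
Within November 2060: 5 − 4 = 1 day.
Total: 7672 days.
7672 is a multiple of 7, so the 4th of November, 2039 falls on the same weekday: Friday.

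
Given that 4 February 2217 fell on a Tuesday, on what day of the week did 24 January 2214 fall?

Count forward from the earlier date (January 24, 2214) to the later (February 4, 2217):
January 24, 2214 → January 24, 2215: 365 days.
January 24, 2215 → January 24, 2216: 365 days.
January 24, 2216 → January 24, 2217: 366 days (2216 is a leap year).
January 2217: 31 − 24 = 7 days remain.
February 1–4, 2217: 4 days (2217 is not a leap year).
Residual: 11 days.
Total: 1107 days.
1107 mod 7 = 1, so 1 day before Tuesday is Monday.

Monday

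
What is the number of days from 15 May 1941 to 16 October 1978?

From May 15, 1941 to May 15, 1978: 37 years, of which 9 contain a Feb 29 — 28×365 + 9×366 = 13514 days.
May 1978: 31 − 15 = 16 days remain.
Then June (30), July (31), August (31), September (30): 30 + 31 + 31 + 30 = 122 days.
October 1–16, 1978: 16 days.
Residual: 154 days.
Total: 13668 days.

13668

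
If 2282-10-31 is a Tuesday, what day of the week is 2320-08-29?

From October 31, 2282 to October 31, 2319: 37 years, of which 8 contain a Feb 29 — 29×365 + 8×366 = 13513 days.
(2300 is not a leap year (divisible by 100 but not 400).)
October 2319: 31 − 31 = 0 days remain.
Then 9 full months totalling 274 days.
August 1–29, 2320: 29 days.
Residual: 303 days.
Total: 13816 days.
13816 mod 7 = 5, so 5 days after Tuesday is Sunday.

Sunday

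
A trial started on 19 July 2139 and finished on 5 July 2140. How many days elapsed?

352

July 2139: 31 − 19 = 12 days remain.
Then 11 full months totalling 335 days.
July 1–5, 2140: 5 days.
Total: 12 + 335 + 5 = 352 days.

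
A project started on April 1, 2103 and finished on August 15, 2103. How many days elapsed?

136

April 2103: 30 − 1 = 29 days remain.
Then May (31), June (30), July (31): 31 + 30 + 31 = 92 days.
August 1–15, 2103: 15 days.
Total: 29 + 92 + 15 = 136 days.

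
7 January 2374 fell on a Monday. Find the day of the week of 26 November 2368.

Tuesday

Count forward from the earlier date (November 26, 2368) to the later (January 7, 2374):
Day-of-year of November 26, 2368: 331.
Day-of-year of January 7, 2374: 7.
2368 has 366 days, so 366 − 331 = 35 days remain in 2368.
Full years: 2369: 365; 2370: 365; 2371: 365; 2372: 366; 2373: 365. Sum = 1826.
Total: 35 + 1826 + 7 = 1868 days.
1868 mod 7 = 6, so 6 days before Monday is Tuesday.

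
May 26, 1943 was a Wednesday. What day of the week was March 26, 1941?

Count forward from the earlier date (March 26, 1941) to the later (May 26, 1943):
March 26, 1941 → March 26, 1942: 365 days.
March 26, 1942 → March 26, 1943: 365 days.
March 1943: 31 − 26 = 5 days remain.
Then April (30): 30 days.
May 1–26, 1943: 26 days.
Residual: 61 days.
Total: 791 days.
791 is a multiple of 7, so March 26, 1941 falls on the same weekday: Wednesday.

Wednesday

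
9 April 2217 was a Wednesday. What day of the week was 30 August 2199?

Friday

Count forward from the earlier date (August 30, 2199) to the later (April 9, 2217):
From August 30, 2199 to August 30, 2216: 17 years, of which 4 contain a Feb 29 — 13×365 + 4×366 = 6209 days.
(2200 is not a leap year (divisible by 100 but not 400).)
August 2216: 31 − 30 = 1 day remains.
Then September (30), October (31), November (30), December (31), January (31), February 2217 (28), March (31): 30 + 31 + 30 + 31 + 31 + 28 + 31 = 212 days.
April 1–9, 2217: 9 days.
Residual: 222 days.
Total: 6431 days.
6431 mod 7 = 5, so 5 days before Wednesday is Friday.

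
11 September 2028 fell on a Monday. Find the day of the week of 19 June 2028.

Count forward from the earlier date (June 19, 2028) to the later (September 11, 2028):
June 2028: 30 − 19 = 11 days remain.
Then July (31), August (31): 31 + 31 = 62 days.
September 1–11, 2028: 11 days.
Total: 11 + 62 + 11 = 84 days.
84 is a multiple of 7, so 19 June 2028 falls on the same weekday: Monday.

Monday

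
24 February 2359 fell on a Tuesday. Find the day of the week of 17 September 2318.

Tuesday

Count forward from the earlier date (September 17, 2318) to the later (February 24, 2359):
Day-of-year of September 17, 2318: 260.
Day-of-year of February 24, 2359: 55.
2318 has 365 days, so 365 − 260 = 105 days remain in 2318.
Full years 2319–2358: 30 common + 10 leap = 30×365 + 10×366 = 14610 days.
Total: 105 + 14610 + 55 = 14770 days.
14770 is a multiple of 7, so 17 September 2318 falls on the same weekday: Tuesday.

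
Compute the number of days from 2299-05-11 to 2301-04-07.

Day-of-year of May 11, 2299: 131.
Day-of-year of April 7, 2301: 97.
2299 has 365 days, so 365 − 131 = 234 days remain in 2299.
Full years: 2300: 365. Sum = 365.
Total: 234 + 365 + 97 = 696 days.

696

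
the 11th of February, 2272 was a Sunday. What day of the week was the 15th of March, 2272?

February 2272: 29 − 11 = 18 days remain (2272 is a leap year, so February has 29 days).
March 1–15, 2272: 15 days.
Total: 18 + 15 = 33 days.
33 mod 7 = 5, so 5 days after Sunday is Friday.

Friday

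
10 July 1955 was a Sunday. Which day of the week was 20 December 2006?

From July 10, 1955 to July 10, 2006: 51 years, of which 13 contain a Feb 29 — 38×365 + 13×366 = 18628 days.
(2000 is a leap year (divisible by 400).)
July 2006: 31 − 10 = 21 days remain.
Then August (31), September (30), October (31), November (30): 31 + 30 + 31 + 30 = 122 days.
December 1–20, 2006: 20 days.
Residual: 163 days.
Total: 18791 days.
18791 mod 7 = 3, so 3 days after Sunday is Wednesday.

Wednesday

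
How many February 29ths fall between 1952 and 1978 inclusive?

Years divisible by 4 in [1952, 1978]: 1952, 1956, 1960, 1964, 1968, 1972, 1976.
No century exceptions apply. Count: 7.

7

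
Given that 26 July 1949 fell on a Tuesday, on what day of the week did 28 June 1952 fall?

Day-of-year of July 26, 1949: 207.
Day-of-year of June 28, 1952: 180.
1949 has 365 days, so 365 − 207 = 158 days remain in 1949.
Full years: 1950: 365; 1951: 365. Sum = 730.
Total: 158 + 730 + 180 = 1068 days.
1068 mod 7 = 4, so 4 days after Tuesday is Saturday.

Saturday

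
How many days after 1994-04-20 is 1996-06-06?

778

April 1994: 30 − 20 = 10 days remain.
Then 25 full months totalling 762 days.
June 1–6, 1996: 6 days.
Total: 10 + 762 + 6 = 778 days.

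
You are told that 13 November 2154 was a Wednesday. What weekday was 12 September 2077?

Count forward from the earlier date (September 12, 2077) to the later (November 13, 2154):
Day-of-year of September 12, 2077: 255.
Day-of-year of November 13, 2154: 317.
2077 has 365 days, so 365 − 255 = 110 days remain in 2077.
Full years 2078–2153: 58 common + 18 leap = 58×365 + 18×366 = 27758 days.
Total: 110 + 27758 + 317 = 28185 days.
28185 mod 7 = 3, so 3 days before Wednesday is Sunday.

Sunday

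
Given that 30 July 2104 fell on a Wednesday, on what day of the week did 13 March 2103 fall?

Tuesday

Count forward from the earlier date (March 13, 2103) to the later (July 30, 2104):
Day-of-year of March 13, 2103: 72.
Day-of-year of July 30, 2104: 212.
2103 has 365 days, so 365 − 72 = 293 days remain in 2103.
Total: 293 + 212 = 505 days.
505 mod 7 = 1, so 1 day before Wednesday is Tuesday.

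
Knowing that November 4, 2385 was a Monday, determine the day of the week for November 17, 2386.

Monday

November 4, 2385 → November 4, 2386: 365 days.
Within November 2386: 17 − 4 = 13 days.
Total: 378 days.
378 is a multiple of 7, so November 17, 2386 falls on the same weekday: Monday.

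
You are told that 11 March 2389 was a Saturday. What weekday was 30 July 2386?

Count forward from the earlier date (July 30, 2386) to the later (March 11, 2389):
July 30, 2386 → July 30, 2387: 365 days.
July 30, 2387 → July 30, 2388: 366 days (2388 is a leap year).
July 2388: 31 − 30 = 1 day remains.
Then August (31), September (30), October (31), November (30), December (31), January (31), February 2389 (28): 31 + 30 + 31 + 30 + 31 + 31 + 28 = 212 days.
March 1–11, 2389: 11 days.
Residual: 224 days.
Total: 955 days.
955 mod 7 = 3, so 3 days before Saturday is Wednesday.

Wednesday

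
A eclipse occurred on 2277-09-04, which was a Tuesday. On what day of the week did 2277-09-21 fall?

Friday

Within September 2277: 21 − 4 = 17 days.
17 mod 7 = 3, so 3 days after Tuesday is Friday.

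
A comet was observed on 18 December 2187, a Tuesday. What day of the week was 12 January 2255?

Day-of-year of December 18, 2187: 352.
Day-of-year of January 12, 2255: 12.
2187 has 365 days, so 365 − 352 = 13 days remain in 2187.
Full years 2188–2254: 51 common + 16 leap = 51×365 + 16×366 = 24471 days.
Total: 13 + 24471 + 12 = 24496 days.
24496 mod 7 = 3, so 3 days after Tuesday is Friday.

Friday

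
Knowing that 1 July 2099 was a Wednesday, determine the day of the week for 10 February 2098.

Count forward from the earlier date (February 10, 2098) to the later (July 1, 2099):
Day-of-year of February 10, 2098: 41.
Day-of-year of July 1, 2099: 182.
2098 has 365 days, so 365 − 41 = 324 days remain in 2098.
Total: 324 + 182 = 506 days.
506 mod 7 = 2, so 2 days before Wednesday is Monday.

Monday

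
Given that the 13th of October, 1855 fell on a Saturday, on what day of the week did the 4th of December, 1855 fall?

October 1855: 31 − 13 = 18 days remain.
Then November (30): 30 days.
December 1–4, 1855: 4 days.
Total: 18 + 30 + 4 = 52 days.
52 mod 7 = 3, so 3 days after Saturday is Tuesday.

Tuesday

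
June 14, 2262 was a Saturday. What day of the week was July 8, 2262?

Tuesday

June 2262: 30 − 14 = 16 days remain.
July 1–8, 2262: 8 days.
Total: 16 + 8 = 24 days.
24 mod 7 = 3, so 3 days after Saturday is Tuesday.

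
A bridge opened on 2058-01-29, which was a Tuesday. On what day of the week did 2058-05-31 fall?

Friday

January 2058: 31 − 29 = 2 days remain.
Then February 2058 (28), March (31), April (30): 28 + 31 + 30 = 89 days.
May 1–31, 2058: 31 days.
Total: 2 + 89 + 31 = 122 days.
122 mod 7 = 3, so 3 days after Tuesday is Friday.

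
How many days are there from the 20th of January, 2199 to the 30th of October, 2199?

January 2199: 31 − 20 = 11 days remain.
Then February 2199 (28), March (31), April (30), May (31), June (30), July (31), August (31), September (30): 28 + 31 + 30 + 31 + 30 + 31 + 31 + 30 = 242 days.
October 1–30, 2199: 30 days.
Total: 11 + 242 + 30 = 283 days.

283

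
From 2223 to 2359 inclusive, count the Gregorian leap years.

33

Years divisible by 4: 2224, 2228, …, 2356 — 34 in all.
Of these, 2300 is divisible by 100 but not 400, so not leap.
Leap years: 34 − 1 = 33.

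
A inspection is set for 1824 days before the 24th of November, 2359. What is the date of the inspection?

the 26th of November, 2354

Count 1824 days before November 24, 2359:
November 26, 2354 → November 26, 2355: 365 days.
November 26, 2355 → November 26, 2356: 366 days (2356 is a leap year).
November 26, 2356 → November 26, 2357: 365 days.
November 26, 2357 → November 26, 2358: 365 days.
November 2358: 30 − 26 = 4 days remain.
Then 11 full months totalling 335 days.
November 1–24, 2359: 24 days.
Residual: 363 days.
Total: 1824 days.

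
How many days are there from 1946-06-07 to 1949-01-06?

Day-of-year of June 7, 1946: 158.
Day-of-year of January 6, 1949: 6.
1946 has 365 days, so 365 − 158 = 207 days remain in 1946.
Full years: 1947: 365; 1948: 366. Sum = 731.
Total: 207 + 731 + 6 = 944 days.

944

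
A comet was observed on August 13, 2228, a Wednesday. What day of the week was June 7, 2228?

Saturday

Count forward from the earlier date (June 7, 2228) to the later (August 13, 2228):
June 2228: 30 − 7 = 23 days remain.
Then July (31): 31 days.
August 1–13, 2228: 13 days.
Total: 23 + 31 + 13 = 67 days.
67 mod 7 = 4, so 4 days before Wednesday is Saturday.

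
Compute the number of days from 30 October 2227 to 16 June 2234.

2421

October 30, 2227 → October 30, 2228: 366 days (2228 is a leap year).
October 30, 2228 → October 30, 2229: 365 days.
October 30, 2229 → October 30, 2230: 365 days.
October 30, 2230 → October 30, 2231: 365 days.
October 30, 2231 → October 30, 2232: 366 days (2232 is a leap year).
October 30, 2232 → October 30, 2233: 365 days.
October 2233: 31 − 30 = 1 day remains.
Then November (30), December (31), January (31), February 2234 (28), March (31), April (30), May (31): 30 + 31 + 31 + 28 + 31 + 30 + 31 = 212 days.
June 1–16, 2234: 16 days.
Residual: 229 days.
Total: 2421 days.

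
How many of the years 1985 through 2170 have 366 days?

Years divisible by 4: 1988, 1992, …, 2168 — 46 in all.
Of these, 2100 is divisible by 100 but not 400, so not leap.
2000 is divisible by 400, so still leap.
Leap years: 46 − 1 = 45.

45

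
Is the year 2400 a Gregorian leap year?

2400 is a leap year (divisible by 400).

Yes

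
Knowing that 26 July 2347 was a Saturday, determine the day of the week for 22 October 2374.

Day-of-year of July 26, 2347: 207.
Day-of-year of October 22, 2374: 295.
2347 has 365 days, so 365 − 207 = 158 days remain in 2347.
Full years 2348–2373: 19 common + 7 leap = 19×365 + 7×366 = 9497 days.
Total: 158 + 9497 + 295 = 9950 days.
9950 mod 7 = 3, so 3 days after Saturday is Tuesday.

Tuesday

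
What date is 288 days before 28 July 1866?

13 October 1865

Count 288 days before July 28, 1866:
October 1865: 31 − 13 = 18 days remain.
Then November (30), December (31), January (31), February 1866 (28), March (31), April (30), May (31), June (30): 30 + 31 + 31 + 28 + 31 + 30 + 31 + 30 = 242 days.
July 1–28, 1866: 28 days.
Total: 18 + 242 + 28 = 288 days.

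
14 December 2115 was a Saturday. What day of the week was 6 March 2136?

Day-of-year of December 14, 2115: 348.
Day-of-year of March 6, 2136: 66.
2115 has 365 days, so 365 − 348 = 17 days remain in 2115.
Full years 2116–2135: 15 common + 5 leap = 15×365 + 5×366 = 7305 days.
Total: 17 + 7305 + 66 = 7388 days.
7388 mod 7 = 3, so 3 days after Saturday is Tuesday.

Tuesday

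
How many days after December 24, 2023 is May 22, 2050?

From December 24, 2023 to December 24, 2049: 26 years, of which 7 contain a Feb 29 — 19×365 + 7×366 = 9497 days.
December 2049: 31 − 24 = 7 days remain.
Then January (31), February 2050 (28), March (31), April (30): 31 + 28 + 31 + 30 = 120 days.
May 1–22, 2050: 22 days.
Residual: 149 days.
Total: 9646 days.

9646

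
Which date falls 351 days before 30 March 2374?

13 April 2373

Count 351 days before March 30, 2374:
Day-of-year of April 13, 2373: 103.
Day-of-year of March 30, 2374: 89.
2373 has 365 days, so 365 − 103 = 262 days remain in 2373.
Total: 262 + 89 = 351 days.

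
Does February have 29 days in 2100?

No

2100 is not a leap year (divisible by 100 but not 400).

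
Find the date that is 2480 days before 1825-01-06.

1818-03-24

Count 2480 days before January 6, 1825:
Day-of-year of March 24, 1818: 83.
Day-of-year of January 6, 1825: 6.
1818 has 365 days, so 365 − 83 = 282 days remain in 1818.
Full years: 1819: 365; 1820: 366; 1821: 365; 1822: 365; 1823: 365; 1824: 366. Sum = 2192.
Total: 282 + 2192 + 6 = 2480 days.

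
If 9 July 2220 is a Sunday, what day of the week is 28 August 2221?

Day-of-year of July 9, 2220: 191.
Day-of-year of August 28, 2221: 240.
2220 has 366 days, so 366 − 191 = 175 days remain in 2220.
Total: 175 + 240 = 415 days.
415 mod 7 = 2, so 2 days after Sunday is Tuesday.

Tuesday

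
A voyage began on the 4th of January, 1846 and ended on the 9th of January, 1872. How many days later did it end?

9501

Day-of-year of January 4, 1846: 4.
Day-of-year of January 9, 1872: 9.
1846 has 365 days, so 365 − 4 = 361 days remain in 1846.
Full years 1847–1871: 19 common + 6 leap = 19×365 + 6×366 = 9131 days.
Total: 361 + 9131 + 9 = 9501 days.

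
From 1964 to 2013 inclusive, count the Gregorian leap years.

Years divisible by 4: 1964, 1968, …, 2012 — 13 in all.
2000 is divisible by 400, so still leap.
No century exceptions apply. Count: 13.

13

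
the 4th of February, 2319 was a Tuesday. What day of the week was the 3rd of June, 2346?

Monday

From February 4, 2319 to February 4, 2346: 27 years, of which 7 contain a Feb 29 — 20×365 + 7×366 = 9862 days.
February 2346: 28 − 4 = 24 days remain (2346 is not a leap year, so February has 28 days).
Then March (31), April (30), May (31): 31 + 30 + 31 = 92 days.
June 1–3, 2346: 3 days.
Residual: 119 days.
Total: 9981 days.
9981 mod 7 = 6, so 6 days after Tuesday is Monday.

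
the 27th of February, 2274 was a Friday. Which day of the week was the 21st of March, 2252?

Sunday

Count forward from the earlier date (March 21, 2252) to the later (February 27, 2274):
Day-of-year of March 21, 2252: 81.
Day-of-year of February 27, 2274: 58.
2252 has 366 days, so 366 − 81 = 285 days remain in 2252.
Full years 2253–2273: 16 common + 5 leap = 16×365 + 5×366 = 7670 days.
Total: 285 + 7670 + 58 = 8013 days.
8013 mod 7 = 5, so 5 days before Friday is Sunday.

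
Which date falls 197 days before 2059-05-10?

2058-10-25

Count 197 days before May 10, 2059:
October 2058: 31 − 25 = 6 days remain.
Then November (30), December (31), January (31), February 2059 (28), March (31), April (30): 30 + 31 + 31 + 28 + 31 + 30 = 181 days.
May 1–10, 2059: 10 days.
Residual: 197 days.
Total: 197 days.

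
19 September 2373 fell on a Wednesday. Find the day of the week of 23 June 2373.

Saturday

Count forward from the earlier date (June 23, 2373) to the later (September 19, 2373):
June 2373: 30 − 23 = 7 days remain.
Then July (31), August (31): 31 + 31 = 62 days.
September 1–19, 2373: 19 days.
Total: 7 + 62 + 19 = 88 days.
88 mod 7 = 4, so 4 days before Wednesday is Saturday.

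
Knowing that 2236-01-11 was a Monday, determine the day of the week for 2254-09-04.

From January 11, 2236 to January 11, 2254: 18 years, of which 5 contain a Feb 29 — 13×365 + 5×366 = 6575 days.
January 2254: 31 − 11 = 20 days remain.
Then February 2254 (28), March (31), April (30), May (31), June (30), July (31), August (31): 28 + 31 + 30 + 31 + 30 + 31 + 31 = 212 days.
September 1–4, 2254: 4 days.
Residual: 236 days.
Total: 6811 days.
6811 is a multiple of 7, so 2254-09-04 falls on the same weekday: Monday.

Monday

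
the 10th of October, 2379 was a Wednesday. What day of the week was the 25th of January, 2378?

Count forward from the earlier date (January 25, 2378) to the later (October 10, 2379):
January 2378: 31 − 25 = 6 days remain.
Then 20 full months totalling 607 days.
October 1–10, 2379: 10 days.
Total: 6 + 607 + 10 = 623 days.
623 is a multiple of 7, so the 25th of January, 2378 falls on the same weekday: Wednesday.

Wednesday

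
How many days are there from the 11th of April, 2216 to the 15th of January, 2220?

1374

Day-of-year of April 11, 2216: 102.
Day-of-year of January 15, 2220: 15.
2216 has 366 days, so 366 − 102 = 264 days remain in 2216.
Full years: 2217: 365; 2218: 365; 2219: 365. Sum = 1095.
Total: 264 + 1095 + 15 = 1374 days.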